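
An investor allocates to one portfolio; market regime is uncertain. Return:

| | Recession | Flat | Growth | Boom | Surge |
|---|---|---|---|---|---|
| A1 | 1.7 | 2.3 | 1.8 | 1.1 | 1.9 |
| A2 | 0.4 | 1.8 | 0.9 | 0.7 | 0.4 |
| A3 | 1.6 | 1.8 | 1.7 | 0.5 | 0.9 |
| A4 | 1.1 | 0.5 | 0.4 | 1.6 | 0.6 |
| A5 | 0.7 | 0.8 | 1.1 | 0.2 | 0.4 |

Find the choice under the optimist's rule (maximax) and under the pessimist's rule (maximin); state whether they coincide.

maximax → A1; maximin → A1 (agree)

Row maxima: A1=2.3, A2=1.8, A3=1.8, A4=1.6, A5=1.1
Best best-case = 2.3 → A1.
Row minima: A1=1.1, A2=0.4, A3=0.5, A4=0.4, A5=0.2
Best worst-case = 1.1 → A1.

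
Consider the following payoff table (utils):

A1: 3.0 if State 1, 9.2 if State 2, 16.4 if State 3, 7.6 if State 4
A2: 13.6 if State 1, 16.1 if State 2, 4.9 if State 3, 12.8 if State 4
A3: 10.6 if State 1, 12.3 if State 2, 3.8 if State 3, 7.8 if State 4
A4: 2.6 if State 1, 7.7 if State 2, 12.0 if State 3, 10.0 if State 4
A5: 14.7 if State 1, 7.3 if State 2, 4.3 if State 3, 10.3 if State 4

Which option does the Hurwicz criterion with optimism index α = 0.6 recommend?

A1: 0.6·16.4 + 0.4·3.0 = 11.04
A2: 0.6·16.1 + 0.4·4.9 = 11.62
A3: 0.6·12.3 + 0.4·3.8 = 8.9
A4: 0.6·12.0 + 0.4·2.6 = 8.24
A5: 0.6·14.7 + 0.4·4.3 = 10.54
Highest Hurwicz score = 11.62 → A2.

A2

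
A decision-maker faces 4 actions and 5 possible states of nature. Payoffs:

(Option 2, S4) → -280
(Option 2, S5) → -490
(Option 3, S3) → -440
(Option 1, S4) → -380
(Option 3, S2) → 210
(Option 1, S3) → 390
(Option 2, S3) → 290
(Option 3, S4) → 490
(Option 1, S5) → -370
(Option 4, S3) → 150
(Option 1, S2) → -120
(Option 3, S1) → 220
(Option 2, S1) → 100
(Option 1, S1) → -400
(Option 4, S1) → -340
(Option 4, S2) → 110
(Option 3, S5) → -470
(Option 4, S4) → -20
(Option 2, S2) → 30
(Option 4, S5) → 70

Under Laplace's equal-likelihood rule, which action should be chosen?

Option 3

Row averages: Option 1=-176, Option 2=-70, Option 3=2, Option 4=-6
Highest average = 2 → Option 3.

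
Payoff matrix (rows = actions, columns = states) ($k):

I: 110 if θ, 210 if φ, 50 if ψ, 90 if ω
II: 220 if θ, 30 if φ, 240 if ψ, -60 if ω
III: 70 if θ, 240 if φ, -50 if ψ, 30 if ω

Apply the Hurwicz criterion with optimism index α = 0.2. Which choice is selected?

I

I: 0.2·210 + 0.8·50 = 82
II: 0.2·240 + 0.8·(-60) = 0
III: 0.2·240 + 0.8·(-50) = 8
Highest Hurwicz score = 82 → I.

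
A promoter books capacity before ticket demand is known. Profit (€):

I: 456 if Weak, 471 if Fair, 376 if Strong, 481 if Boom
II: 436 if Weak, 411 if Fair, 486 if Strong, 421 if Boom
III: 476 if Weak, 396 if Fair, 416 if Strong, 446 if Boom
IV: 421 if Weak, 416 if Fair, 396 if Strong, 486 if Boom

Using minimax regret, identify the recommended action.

II

Column bests: Weak=476, Fair=471, Strong=486, Boom=486.
I regrets: 20, 0, 110, 5 → max 110
II regrets: 40, 60, 0, 65 → max 65
III regrets: 0, 75, 70, 40 → max 75
IV regrets: 55, 55, 90, 0 → max 90
Smallest max regret = 65 → II.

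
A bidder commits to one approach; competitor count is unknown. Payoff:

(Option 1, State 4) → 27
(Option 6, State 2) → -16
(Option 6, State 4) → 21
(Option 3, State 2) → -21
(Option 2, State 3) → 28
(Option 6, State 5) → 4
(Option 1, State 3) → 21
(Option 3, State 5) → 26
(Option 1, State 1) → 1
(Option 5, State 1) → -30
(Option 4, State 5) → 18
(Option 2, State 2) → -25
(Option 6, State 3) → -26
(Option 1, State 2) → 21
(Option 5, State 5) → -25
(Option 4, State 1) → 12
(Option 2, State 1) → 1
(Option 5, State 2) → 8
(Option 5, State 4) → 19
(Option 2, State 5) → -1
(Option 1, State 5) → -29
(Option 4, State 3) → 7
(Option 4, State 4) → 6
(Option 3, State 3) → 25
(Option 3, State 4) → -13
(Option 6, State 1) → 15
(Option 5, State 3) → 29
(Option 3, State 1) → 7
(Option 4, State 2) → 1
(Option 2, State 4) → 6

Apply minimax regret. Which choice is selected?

Column bests: State 1=15, State 2=21, State 3=29, State 4=27, State 5=26.
Option 1 regrets: 14, 0, 8, 0, 55 → max 55
Option 2 regrets: 14, 46, 1, 21, 27 → max 46
Option 3 regrets: 8, 42, 4, 40, 0 → max 42
Option 4 regrets: 3, 20, 22, 21, 8 → max 22
Option 5 regrets: 45, 13, 0, 8, 51 → max 51
Option 6 regrets: 0, 37, 55, 6, 22 → max 55
Smallest max regret = 22 → Option 4.

Option 4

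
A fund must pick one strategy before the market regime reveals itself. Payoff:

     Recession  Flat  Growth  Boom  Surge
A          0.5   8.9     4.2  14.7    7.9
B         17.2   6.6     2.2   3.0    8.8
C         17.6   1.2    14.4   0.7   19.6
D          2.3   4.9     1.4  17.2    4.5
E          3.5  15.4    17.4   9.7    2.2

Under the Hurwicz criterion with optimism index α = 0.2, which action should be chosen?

A: 0.2·14.7 + 0.8·0.5 = 3.34
B: 0.2·17.2 + 0.8·2.2 = 5.2
C: 0.2·19.6 + 0.8·0.7 = 4.48
D: 0.2·17.2 + 0.8·1.4 = 4.56
E: 0.2·17.4 + 0.8·2.2 = 5.24
Highest Hurwicz score = 5.24 → E.

E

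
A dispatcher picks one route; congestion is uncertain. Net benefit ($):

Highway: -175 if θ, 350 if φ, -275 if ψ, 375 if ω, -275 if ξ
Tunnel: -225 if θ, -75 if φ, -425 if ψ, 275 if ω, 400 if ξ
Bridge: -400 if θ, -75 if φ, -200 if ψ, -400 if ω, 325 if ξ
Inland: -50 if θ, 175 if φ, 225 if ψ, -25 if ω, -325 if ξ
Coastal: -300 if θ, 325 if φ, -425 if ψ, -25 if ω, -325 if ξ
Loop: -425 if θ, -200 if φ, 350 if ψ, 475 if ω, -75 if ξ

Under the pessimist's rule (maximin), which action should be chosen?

Row minima: Highway=-275, Tunnel=-425, Bridge=-400, Inland=-325, Coastal=-425, Loop=-425
Best worst-case = -275 → Highway.

Highway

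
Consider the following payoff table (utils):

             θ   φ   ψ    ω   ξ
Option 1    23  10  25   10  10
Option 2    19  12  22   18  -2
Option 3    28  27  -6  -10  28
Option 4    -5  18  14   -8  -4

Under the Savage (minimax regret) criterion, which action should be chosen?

Column bests: θ=28, φ=27, ψ=25, ω=18, ξ=28.
Option 1 regrets: 5, 17, 0, 8, 18 → max 18
Option 2 regrets: 9, 15, 3, 0, 30 → max 30
Option 3 regrets: 0, 0, 31, 28, 0 → max 31
Option 4 regrets: 33, 9, 11, 26, 32 → max 33
Smallest max regret = 18 → Option 1.

Option 1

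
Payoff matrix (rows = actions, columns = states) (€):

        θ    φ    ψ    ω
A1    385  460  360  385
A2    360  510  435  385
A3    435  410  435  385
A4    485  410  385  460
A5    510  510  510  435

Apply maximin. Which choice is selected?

A5

Row minima: A1=360, A2=360, A3=385, A4=385, A5=435
Best worst-case = 435 → A5.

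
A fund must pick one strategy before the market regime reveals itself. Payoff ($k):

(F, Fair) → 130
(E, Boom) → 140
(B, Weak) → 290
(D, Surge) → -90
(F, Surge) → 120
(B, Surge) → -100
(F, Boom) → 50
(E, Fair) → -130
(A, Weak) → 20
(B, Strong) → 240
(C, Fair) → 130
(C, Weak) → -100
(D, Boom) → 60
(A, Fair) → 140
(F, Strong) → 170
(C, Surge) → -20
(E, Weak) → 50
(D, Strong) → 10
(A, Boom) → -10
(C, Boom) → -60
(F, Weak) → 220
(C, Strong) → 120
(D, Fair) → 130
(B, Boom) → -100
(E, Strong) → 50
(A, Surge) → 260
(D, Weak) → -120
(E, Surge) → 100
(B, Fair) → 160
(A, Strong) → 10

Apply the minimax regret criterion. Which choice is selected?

F

Column bests: Weak=290, Fair=160, Strong=240, Boom=140, Surge=260.
A regrets: 270, 20, 230, 150, 0 → max 270
B regrets: 0, 0, 0, 240, 360 → max 360
C regrets: 390, 30, 120, 200, 280 → max 390
D regrets: 410, 30, 230, 80, 350 → max 410
E regrets: 240, 290, 190, 0, 160 → max 290
F regrets: 70, 30, 70, 90, 140 → max 140
Smallest max regret = 140 → F.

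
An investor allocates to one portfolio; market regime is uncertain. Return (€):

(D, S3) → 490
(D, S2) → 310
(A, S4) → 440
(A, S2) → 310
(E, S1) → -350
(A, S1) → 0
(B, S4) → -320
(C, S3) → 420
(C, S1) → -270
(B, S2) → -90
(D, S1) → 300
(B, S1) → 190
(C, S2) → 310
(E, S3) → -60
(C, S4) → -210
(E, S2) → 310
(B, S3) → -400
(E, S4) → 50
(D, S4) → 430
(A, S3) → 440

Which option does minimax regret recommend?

Column bests: S1=300, S2=310, S3=490, S4=440.
A regrets: 300, 0, 50, 0 → max 300
B regrets: 110, 400, 890, 760 → max 890
C regrets: 570, 0, 70, 650 → max 650
D regrets: 0, 0, 0, 10 → max 10
E regrets: 650, 0, 550, 390 → max 650
Smallest max regret = 10 → D.

D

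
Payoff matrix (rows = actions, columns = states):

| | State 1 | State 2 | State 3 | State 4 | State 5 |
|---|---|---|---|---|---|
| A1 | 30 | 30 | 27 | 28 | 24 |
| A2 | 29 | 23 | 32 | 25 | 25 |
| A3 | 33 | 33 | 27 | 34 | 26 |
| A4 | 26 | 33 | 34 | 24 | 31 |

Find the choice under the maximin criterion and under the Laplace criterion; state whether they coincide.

Row minima: A1=24, A2=23, A3=26, A4=24
Best worst-case = 26 → A3.
Row averages: A1=27.8, A2=26.8, A3=30.6, A4=29.6
Highest average = 30.6 → A3.

maximin → A3; laplace → A3 (agree)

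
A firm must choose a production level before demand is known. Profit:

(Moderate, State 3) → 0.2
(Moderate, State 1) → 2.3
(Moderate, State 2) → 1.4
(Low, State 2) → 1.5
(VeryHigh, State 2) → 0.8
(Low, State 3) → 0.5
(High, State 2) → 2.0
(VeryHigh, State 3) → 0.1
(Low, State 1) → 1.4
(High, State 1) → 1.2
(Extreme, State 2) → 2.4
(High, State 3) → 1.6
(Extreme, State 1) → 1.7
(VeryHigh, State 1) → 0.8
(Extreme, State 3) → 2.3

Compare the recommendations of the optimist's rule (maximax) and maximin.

maximax → Extreme; maximin → Extreme (agree)

Row maxima: Low=1.5, Moderate=2.3, High=2.0, VeryHigh=0.8, Extreme=2.4
Best best-case = 2.4 → Extreme.
Row minima: Low=0.5, Moderate=0.2, High=1.2, VeryHigh=0.1, Extreme=1.7
Best worst-case = 1.7 → Extreme.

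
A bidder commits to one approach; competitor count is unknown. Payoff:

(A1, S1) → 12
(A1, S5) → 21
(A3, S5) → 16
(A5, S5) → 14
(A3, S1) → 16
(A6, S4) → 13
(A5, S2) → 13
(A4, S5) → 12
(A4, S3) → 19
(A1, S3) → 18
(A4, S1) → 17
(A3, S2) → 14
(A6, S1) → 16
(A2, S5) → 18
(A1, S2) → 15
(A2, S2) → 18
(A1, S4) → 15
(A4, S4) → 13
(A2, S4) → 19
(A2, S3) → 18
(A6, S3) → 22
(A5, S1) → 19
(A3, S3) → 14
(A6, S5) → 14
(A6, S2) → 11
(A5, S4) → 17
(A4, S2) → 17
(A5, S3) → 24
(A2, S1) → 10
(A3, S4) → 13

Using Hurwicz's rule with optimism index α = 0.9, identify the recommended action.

A1: 0.9·21 + 0.1·12 = 20.1
A2: 0.9·19 + 0.1·10 = 18.1
A3: 0.9·16 + 0.1·13 = 15.7
A4: 0.9·19 + 0.1·12 = 18.3
A5: 0.9·24 + 0.1·13 = 22.9
A6: 0.9·22 + 0.1·11 = 20.9
Highest Hurwicz score = 22.9 → A5.

A5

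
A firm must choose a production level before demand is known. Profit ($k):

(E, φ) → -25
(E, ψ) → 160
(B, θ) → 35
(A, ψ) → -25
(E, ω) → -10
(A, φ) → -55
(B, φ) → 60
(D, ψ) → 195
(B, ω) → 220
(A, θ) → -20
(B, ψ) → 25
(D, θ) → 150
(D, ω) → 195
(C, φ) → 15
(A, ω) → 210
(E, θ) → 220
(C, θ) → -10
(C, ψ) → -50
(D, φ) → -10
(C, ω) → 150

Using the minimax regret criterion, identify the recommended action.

D

Column bests: θ=220, φ=60, ψ=195, ω=220.
A regrets: 240, 115, 220, 10 → max 240
B regrets: 185, 0, 170, 0 → max 185
C regrets: 230, 45, 245, 70 → max 245
D regrets: 70, 70, 0, 25 → max 70
E regrets: 0, 85, 35, 230 → max 230
Smallest max regret = 70 → D.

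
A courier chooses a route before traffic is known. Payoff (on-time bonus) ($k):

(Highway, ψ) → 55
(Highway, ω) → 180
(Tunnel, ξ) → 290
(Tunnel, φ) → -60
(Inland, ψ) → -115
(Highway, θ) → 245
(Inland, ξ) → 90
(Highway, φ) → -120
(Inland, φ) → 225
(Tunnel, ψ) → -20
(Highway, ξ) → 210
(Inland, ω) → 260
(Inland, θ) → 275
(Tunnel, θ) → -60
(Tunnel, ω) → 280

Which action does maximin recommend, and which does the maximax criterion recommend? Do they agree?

Row minima: Tunnel=-60, Highway=-120, Inland=-115
Best worst-case = -60 → Tunnel.
Row maxima: Tunnel=290, Highway=245, Inland=275
Best best-case = 290 → Tunnel.

maximin → Tunnel; maximax → Tunnel (agree)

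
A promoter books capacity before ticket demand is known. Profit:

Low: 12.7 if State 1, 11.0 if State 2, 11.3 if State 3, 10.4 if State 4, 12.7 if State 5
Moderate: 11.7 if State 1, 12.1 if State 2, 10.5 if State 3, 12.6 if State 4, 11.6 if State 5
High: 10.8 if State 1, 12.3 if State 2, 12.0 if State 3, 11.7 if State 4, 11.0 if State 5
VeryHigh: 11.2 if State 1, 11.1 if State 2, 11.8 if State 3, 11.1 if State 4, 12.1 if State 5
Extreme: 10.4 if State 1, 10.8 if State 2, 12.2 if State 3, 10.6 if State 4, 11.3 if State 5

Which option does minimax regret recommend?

VeryHigh

Column bests: State 1=12.7, State 2=12.3, State 3=12.2, State 4=12.6, State 5=12.7.
Low regrets: 0.0, 1.3, 0.9, 2.2, 0.0 → max 2.2
Moderate regrets: 1.0, 0.2, 1.7, 0.0, 1.1 → max 1.7
High regrets: 1.9, 0.0, 0.2, 0.9, 1.7 → max 1.9
VeryHigh regrets: 1.5, 1.2, 0.4, 1.5, 0.6 → max 1.5
Extreme regrets: 2.3, 1.5, 0.0, 2.0, 1.4 → max 2.3
Smallest max regret = 1.5 → VeryHigh.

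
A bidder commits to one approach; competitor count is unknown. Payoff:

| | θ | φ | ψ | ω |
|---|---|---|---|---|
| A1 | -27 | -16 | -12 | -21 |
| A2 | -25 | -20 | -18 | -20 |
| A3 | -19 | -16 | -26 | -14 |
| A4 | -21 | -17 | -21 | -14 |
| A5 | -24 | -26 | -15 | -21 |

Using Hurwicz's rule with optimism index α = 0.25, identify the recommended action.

A1: 0.25·(-12) + 0.75·(-27) = -23.25
A2: 0.25·(-18) + 0.75·(-25) = -23.25
A3: 0.25·(-14) + 0.75·(-26) = -23
A4: 0.25·(-14) + 0.75·(-21) = -19.25
A5: 0.25·(-15) + 0.75·(-26) = -23.25
Highest Hurwicz score = -19.25 → A4.

A4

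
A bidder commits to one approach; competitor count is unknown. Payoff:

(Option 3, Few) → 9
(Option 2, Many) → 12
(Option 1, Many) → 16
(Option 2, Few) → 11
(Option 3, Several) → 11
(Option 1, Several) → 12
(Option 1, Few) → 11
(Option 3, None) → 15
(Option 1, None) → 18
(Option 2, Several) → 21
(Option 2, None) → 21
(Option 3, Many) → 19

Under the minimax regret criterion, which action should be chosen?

Option 2

Column bests: None=21, Few=11, Several=21, Many=19.
Option 1 regrets: 3, 0, 9, 3 → max 9
Option 2 regrets: 0, 0, 0, 7 → max 7
Option 3 regrets: 6, 2, 10, 0 → max 10
Smallest max regret = 7 → Option 2.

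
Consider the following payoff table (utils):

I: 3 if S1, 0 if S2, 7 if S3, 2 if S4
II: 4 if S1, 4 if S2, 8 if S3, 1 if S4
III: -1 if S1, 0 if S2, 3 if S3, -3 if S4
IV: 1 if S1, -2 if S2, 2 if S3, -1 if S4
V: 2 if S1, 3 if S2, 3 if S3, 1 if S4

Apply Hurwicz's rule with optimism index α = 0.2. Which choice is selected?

II

I: 0.2·7 + 0.8·0 = 1.4
II: 0.2·8 + 0.8·1 = 2.4
III: 0.2·3 + 0.8·(-3) = -1.8
IV: 0.2·2 + 0.8·(-2) = -1.2
V: 0.2·3 + 0.8·1 = 1.4
Highest Hurwicz score = 2.4 → II.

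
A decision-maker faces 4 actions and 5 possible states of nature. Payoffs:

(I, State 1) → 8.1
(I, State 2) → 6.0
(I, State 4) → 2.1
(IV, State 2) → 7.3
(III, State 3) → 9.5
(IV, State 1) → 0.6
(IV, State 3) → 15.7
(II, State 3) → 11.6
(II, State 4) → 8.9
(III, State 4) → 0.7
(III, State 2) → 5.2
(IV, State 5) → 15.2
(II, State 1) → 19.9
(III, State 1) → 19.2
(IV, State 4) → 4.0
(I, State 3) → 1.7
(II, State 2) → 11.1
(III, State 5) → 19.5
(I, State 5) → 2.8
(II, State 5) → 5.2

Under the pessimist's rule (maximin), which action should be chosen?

II

Row minima: I=1.7, II=5.2, III=0.7, IV=0.6
Best worst-case = 5.2 → II.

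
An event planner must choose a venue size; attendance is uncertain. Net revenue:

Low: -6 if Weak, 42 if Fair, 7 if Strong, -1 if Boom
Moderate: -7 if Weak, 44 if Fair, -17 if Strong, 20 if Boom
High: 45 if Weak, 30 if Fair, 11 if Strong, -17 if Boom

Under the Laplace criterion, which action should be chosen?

High

Row averages: Low=10.5, Moderate=10, High=17.25
Highest average = 17.25 → High.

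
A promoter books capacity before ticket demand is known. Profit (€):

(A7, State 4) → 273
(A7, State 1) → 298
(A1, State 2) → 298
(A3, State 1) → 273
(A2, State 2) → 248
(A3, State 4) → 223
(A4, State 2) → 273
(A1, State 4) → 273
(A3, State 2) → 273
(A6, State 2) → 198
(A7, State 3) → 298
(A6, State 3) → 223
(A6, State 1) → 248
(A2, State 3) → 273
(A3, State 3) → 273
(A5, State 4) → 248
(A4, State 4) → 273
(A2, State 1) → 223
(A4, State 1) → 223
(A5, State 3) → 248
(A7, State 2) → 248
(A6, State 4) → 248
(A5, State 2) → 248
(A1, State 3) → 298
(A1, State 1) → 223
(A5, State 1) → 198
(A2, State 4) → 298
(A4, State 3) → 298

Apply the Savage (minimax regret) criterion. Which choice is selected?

A7

Column bests: State 1=298, State 2=298, State 3=298, State 4=298.
A1 regrets: 75, 0, 0, 25 → max 75
A2 regrets: 75, 50, 25, 0 → max 75
A3 regrets: 25, 25, 25, 75 → max 75
A4 regrets: 75, 25, 0, 25 → max 75
A5 regrets: 100, 50, 50, 50 → max 100
A6 regrets: 50, 100, 75, 50 → max 100
A7 regrets: 0, 50, 0, 25 → max 50
Smallest max regret = 50 → A7.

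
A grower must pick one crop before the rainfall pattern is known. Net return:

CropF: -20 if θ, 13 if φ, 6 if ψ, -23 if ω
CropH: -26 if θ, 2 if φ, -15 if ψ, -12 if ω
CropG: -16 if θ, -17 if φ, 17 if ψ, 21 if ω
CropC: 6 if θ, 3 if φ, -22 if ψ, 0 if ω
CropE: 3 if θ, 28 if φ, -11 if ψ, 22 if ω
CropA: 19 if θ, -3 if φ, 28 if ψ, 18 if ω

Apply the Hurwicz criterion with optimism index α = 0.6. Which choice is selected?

CropA

CropF: 0.6·13 + 0.4·(-23) = -1.4
CropH: 0.6·2 + 0.4·(-26) = -9.2
CropG: 0.6·21 + 0.4·(-17) = 5.8
CropC: 0.6·6 + 0.4·(-22) = -5.2
CropE: 0.6·28 + 0.4·(-11) = 12.4
CropA: 0.6·28 + 0.4·(-3) = 15.6
Highest Hurwicz score = 15.6 → CropA.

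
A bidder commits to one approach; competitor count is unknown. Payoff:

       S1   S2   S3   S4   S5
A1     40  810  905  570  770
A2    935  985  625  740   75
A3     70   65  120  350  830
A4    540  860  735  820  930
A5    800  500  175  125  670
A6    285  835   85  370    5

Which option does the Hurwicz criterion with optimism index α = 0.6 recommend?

A4

A1: 0.6·905 + 0.4·40 = 559
A2: 0.6·985 + 0.4·75 = 621
A3: 0.6·830 + 0.4·65 = 524
A4: 0.6·930 + 0.4·540 = 774
A5: 0.6·800 + 0.4·125 = 530
A6: 0.6·835 + 0.4·5 = 503
Highest Hurwicz score = 774 → A4.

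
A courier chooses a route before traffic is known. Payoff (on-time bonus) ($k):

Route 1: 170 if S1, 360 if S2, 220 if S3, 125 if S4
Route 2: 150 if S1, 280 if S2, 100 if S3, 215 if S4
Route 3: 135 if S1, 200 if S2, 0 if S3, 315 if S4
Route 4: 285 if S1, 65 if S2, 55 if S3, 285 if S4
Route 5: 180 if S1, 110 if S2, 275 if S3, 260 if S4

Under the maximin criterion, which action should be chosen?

Row minima: Route 1=125, Route 2=100, Route 3=0, Route 4=55, Route 5=110
Best worst-case = 125 → Route 1.

Route 1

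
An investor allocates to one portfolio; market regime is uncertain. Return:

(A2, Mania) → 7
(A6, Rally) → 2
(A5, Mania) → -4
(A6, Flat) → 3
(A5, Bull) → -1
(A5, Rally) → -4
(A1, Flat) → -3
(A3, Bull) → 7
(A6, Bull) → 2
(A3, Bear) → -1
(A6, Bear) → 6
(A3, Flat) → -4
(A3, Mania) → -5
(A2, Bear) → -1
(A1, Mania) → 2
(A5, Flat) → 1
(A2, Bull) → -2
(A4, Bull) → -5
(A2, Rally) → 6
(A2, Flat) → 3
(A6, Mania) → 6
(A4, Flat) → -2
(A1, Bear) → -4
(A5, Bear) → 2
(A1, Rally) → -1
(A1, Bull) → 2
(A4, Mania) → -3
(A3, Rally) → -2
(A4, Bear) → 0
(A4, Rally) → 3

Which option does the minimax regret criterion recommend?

A6

Column bests: Bear=6, Flat=3, Bull=7, Rally=6, Mania=7.
A1 regrets: 10, 6, 5, 7, 5 → max 10
A2 regrets: 7, 0, 9, 0, 0 → max 9
A3 regrets: 7, 7, 0, 8, 12 → max 12
A4 regrets: 6, 5, 12, 3, 10 → max 12
A5 regrets: 4, 2, 8, 10, 11 → max 11
A6 regrets: 0, 0, 5, 4, 1 → max 5
Smallest max regret = 5 → A6.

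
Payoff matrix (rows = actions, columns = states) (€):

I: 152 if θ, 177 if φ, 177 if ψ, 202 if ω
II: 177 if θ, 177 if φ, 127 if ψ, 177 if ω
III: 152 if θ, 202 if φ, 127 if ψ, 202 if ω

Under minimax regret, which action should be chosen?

I

Column bests: θ=177, φ=202, ψ=177, ω=202.
I regrets: 25, 25, 0, 0 → max 25
II regrets: 0, 25, 50, 25 → max 50
III regrets: 25, 0, 50, 0 → max 50
Smallest max regret = 25 → I.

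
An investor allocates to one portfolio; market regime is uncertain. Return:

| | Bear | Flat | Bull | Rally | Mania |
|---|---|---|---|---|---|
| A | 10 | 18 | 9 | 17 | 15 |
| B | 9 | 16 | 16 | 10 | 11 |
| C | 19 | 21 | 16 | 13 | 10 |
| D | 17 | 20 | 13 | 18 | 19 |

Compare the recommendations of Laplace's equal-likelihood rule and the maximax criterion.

Row averages: A=13.8, B=12.4, C=15.8, D=17.4
Highest average = 17.4 → D.
Row maxima: A=18, B=16, C=21, D=20
Best best-case = 21 → C.

laplace → D; maximax → C (disagree)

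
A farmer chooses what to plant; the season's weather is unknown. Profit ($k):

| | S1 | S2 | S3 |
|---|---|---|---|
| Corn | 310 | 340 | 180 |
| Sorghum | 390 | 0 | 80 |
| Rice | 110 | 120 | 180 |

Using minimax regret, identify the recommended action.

Column bests: S1=390, S2=340, S3=180.
Corn regrets: 80, 0, 0 → max 80
Sorghum regrets: 0, 340, 100 → max 340
Rice regrets: 280, 220, 0 → max 280
Smallest max regret = 80 → Corn.

Corn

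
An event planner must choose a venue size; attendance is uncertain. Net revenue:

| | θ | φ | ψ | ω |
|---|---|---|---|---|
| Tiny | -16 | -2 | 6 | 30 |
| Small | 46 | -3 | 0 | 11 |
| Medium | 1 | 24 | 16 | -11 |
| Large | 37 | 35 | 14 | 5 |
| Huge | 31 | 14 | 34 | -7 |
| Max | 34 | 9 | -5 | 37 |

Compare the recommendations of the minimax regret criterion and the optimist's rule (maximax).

Column bests: θ=46, φ=35, ψ=34, ω=37.
Tiny regrets: 62, 37, 28, 7 → max 62
Small regrets: 0, 38, 34, 26 → max 38
Medium regrets: 45, 11, 18, 48 → max 48
Large regrets: 9, 0, 20, 32 → max 32
Huge regrets: 15, 21, 0, 44 → max 44
Max regrets: 12, 26, 39, 0 → max 39
Smallest max regret = 32 → Large.
Row maxima: Tiny=30, Small=46, Medium=24, Large=37, Huge=34, Max=37
Best best-case = 46 → Small.

minimax regret → Large; maximax → Small (disagree)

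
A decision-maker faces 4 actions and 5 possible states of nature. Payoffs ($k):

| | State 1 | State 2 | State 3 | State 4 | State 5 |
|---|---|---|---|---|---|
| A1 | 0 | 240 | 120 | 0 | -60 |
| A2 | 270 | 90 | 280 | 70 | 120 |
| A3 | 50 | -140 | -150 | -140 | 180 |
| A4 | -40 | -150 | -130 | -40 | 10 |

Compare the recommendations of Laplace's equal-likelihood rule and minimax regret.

laplace → A2; minimax regret → A2 (agree)

Row averages: A1=60, A2=166, A3=-40, A4=-70
Highest average = 166 → A2.
Column bests: State 1=270, State 2=240, State 3=280, State 4=70, State 5=180.
A1 regrets: 270, 0, 160, 70, 240 → max 270
A2 regrets: 0, 150, 0, 0, 60 → max 150
A3 regrets: 220, 380, 430, 210, 0 → max 430
A4 regrets: 310, 390, 410, 110, 170 → max 410
Smallest max regret = 150 → A2.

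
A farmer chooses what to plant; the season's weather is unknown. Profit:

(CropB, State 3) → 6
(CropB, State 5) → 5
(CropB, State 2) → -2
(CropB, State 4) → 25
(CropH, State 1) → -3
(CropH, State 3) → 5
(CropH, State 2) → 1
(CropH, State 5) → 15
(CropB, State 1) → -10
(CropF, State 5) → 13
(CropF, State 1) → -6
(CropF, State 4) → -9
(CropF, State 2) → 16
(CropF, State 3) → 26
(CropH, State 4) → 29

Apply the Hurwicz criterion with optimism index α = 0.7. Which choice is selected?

CropH: 0.7·29 + 0.3·(-3) = 19.4
CropF: 0.7·26 + 0.3·(-9) = 15.5
CropB: 0.7·25 + 0.3·(-10) = 14.5
Highest Hurwicz score = 19.4 → CropH.

CropH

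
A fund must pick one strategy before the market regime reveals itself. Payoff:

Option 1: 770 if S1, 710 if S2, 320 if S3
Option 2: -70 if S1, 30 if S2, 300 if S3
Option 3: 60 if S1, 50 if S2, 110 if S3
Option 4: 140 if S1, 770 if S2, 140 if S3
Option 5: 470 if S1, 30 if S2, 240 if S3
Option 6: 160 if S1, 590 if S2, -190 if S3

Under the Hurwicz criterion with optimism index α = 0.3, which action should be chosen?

Option 1

Option 1: 0.3·770 + 0.7·320 = 455
Option 2: 0.3·300 + 0.7·(-70) = 41
Option 3: 0.3·110 + 0.7·50 = 68
Option 4: 0.3·770 + 0.7·140 = 329
Option 5: 0.3·470 + 0.7·30 = 162
Option 6: 0.3·590 + 0.7·(-190) = 44
Highest Hurwicz score = 455 → Option 1.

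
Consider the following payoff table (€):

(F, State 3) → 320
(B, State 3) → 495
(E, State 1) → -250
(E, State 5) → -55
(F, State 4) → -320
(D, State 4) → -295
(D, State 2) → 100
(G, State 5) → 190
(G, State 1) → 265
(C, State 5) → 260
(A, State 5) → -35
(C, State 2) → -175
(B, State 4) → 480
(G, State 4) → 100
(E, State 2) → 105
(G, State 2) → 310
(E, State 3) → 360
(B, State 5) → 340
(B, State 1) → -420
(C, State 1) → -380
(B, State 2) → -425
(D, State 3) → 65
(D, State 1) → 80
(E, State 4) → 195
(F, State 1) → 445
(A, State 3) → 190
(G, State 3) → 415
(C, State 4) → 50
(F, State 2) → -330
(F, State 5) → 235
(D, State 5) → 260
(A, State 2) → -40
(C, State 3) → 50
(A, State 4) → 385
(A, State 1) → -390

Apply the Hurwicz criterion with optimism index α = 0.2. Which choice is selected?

G

A: 0.2·385 + 0.8·(-390) = -235
B: 0.2·495 + 0.8·(-425) = -241
C: 0.2·260 + 0.8·(-380) = -252
D: 0.2·260 + 0.8·(-295) = -184
E: 0.2·360 + 0.8·(-250) = -128
F: 0.2·445 + 0.8·(-330) = -175
G: 0.2·415 + 0.8·100 = 163
Highest Hurwicz score = 163 → G.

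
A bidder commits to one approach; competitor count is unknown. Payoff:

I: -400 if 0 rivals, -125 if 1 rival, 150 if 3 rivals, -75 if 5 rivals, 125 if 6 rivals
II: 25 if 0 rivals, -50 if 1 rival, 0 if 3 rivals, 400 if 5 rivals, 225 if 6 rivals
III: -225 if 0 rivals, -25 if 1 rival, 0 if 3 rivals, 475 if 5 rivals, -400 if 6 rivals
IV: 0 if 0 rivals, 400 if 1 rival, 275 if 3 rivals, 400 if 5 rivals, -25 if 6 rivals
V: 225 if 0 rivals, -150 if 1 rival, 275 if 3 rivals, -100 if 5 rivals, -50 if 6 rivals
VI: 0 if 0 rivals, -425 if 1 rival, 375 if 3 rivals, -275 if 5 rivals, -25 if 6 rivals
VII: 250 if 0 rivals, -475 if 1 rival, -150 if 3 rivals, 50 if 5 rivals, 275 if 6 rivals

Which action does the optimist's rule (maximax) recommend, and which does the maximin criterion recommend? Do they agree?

Row maxima: I=150, II=400, III=475, IV=400, V=275, VI=375, VII=275
Best best-case = 475 → III.
Row minima: I=-400, II=-50, III=-400, IV=-25, V=-150, VI=-425, VII=-475
Best worst-case = -25 → IV.

maximax → III; maximin → IV (disagree)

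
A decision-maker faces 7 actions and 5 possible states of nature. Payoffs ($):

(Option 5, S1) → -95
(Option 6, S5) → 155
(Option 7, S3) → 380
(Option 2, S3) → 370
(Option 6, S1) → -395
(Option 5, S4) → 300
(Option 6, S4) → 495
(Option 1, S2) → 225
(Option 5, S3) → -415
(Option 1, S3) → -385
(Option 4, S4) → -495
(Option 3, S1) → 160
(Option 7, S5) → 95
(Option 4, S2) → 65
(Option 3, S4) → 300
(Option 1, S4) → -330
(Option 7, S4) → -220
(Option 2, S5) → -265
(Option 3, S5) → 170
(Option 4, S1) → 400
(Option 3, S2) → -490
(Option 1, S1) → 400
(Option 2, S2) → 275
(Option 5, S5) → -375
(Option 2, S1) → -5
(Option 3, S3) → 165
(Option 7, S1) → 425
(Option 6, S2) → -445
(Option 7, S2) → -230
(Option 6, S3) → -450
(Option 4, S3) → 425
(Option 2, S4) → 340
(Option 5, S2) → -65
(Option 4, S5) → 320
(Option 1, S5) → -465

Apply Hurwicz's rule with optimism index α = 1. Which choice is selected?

Option 1: 1·400 + 0·(-465) = 400
Option 2: 1·370 + 0·(-265) = 370
Option 3: 1·300 + 0·(-490) = 300
Option 4: 1·425 + 0·(-495) = 425
Option 5: 1·300 + 0·(-415) = 300
Option 6: 1·495 + 0·(-450) = 495
Option 7: 1·425 + 0·(-230) = 425
Highest Hurwicz score = 495 → Option 6.

Option 6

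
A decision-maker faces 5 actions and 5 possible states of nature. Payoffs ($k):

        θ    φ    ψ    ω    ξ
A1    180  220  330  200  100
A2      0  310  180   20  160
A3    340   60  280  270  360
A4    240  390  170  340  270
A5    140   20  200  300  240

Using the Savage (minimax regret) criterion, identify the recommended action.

Column bests: θ=340, φ=390, ψ=330, ω=340, ξ=360.
A1 regrets: 160, 170, 0, 140, 260 → max 260
A2 regrets: 340, 80, 150, 320, 200 → max 340
A3 regrets: 0, 330, 50, 70, 0 → max 330
A4 regrets: 100, 0, 160, 0, 90 → max 160
A5 regrets: 200, 370, 130, 40, 120 → max 370
Smallest max regret = 160 → A4.

A4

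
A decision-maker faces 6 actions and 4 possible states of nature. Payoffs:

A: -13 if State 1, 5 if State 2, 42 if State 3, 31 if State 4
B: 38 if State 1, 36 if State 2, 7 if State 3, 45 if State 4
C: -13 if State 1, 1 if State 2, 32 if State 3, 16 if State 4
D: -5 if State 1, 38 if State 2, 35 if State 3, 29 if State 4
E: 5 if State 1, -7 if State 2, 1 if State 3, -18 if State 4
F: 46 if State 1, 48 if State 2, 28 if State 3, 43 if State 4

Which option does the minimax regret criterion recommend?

Column bests: State 1=46, State 2=48, State 3=42, State 4=45.
A regrets: 59, 43, 0, 14 → max 59
B regrets: 8, 12, 35, 0 → max 35
C regrets: 59, 47, 10, 29 → max 59
D regrets: 51, 10, 7, 16 → max 51
E regrets: 41, 55, 41, 63 → max 63
F regrets: 0, 0, 14, 2 → max 14
Smallest max regret = 14 → F.

F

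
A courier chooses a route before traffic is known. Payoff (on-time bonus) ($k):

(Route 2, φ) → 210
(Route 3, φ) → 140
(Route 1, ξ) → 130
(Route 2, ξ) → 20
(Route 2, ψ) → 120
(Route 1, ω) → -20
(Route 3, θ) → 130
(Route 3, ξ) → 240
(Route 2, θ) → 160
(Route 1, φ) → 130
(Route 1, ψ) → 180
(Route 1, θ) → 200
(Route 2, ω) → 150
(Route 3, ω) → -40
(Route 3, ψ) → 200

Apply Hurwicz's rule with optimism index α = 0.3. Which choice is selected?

Route 1: 0.3·200 + 0.7·(-20) = 46
Route 2: 0.3·210 + 0.7·20 = 77
Route 3: 0.3·240 + 0.7·(-40) = 44
Highest Hurwicz score = 77 → Route 2.

Route 2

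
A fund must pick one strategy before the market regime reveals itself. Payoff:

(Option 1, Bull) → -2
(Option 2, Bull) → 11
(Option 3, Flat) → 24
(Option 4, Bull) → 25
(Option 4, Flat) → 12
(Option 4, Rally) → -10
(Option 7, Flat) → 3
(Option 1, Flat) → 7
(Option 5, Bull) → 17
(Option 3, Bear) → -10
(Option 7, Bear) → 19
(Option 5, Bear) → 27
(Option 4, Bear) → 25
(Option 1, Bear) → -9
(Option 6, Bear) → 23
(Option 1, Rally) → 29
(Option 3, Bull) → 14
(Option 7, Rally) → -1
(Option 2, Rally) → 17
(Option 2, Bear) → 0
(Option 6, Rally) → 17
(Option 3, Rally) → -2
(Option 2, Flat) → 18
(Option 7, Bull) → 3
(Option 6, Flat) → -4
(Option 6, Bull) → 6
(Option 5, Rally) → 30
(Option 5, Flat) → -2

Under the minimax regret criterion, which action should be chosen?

Column bests: Bear=27, Flat=24, Bull=25, Rally=30.
Option 1 regrets: 36, 17, 27, 1 → max 36
Option 2 regrets: 27, 6, 14, 13 → max 27
Option 3 regrets: 37, 0, 11, 32 → max 37
Option 4 regrets: 2, 12, 0, 40 → max 40
Option 5 regrets: 0, 26, 8, 0 → max 26
Option 6 regrets: 4, 28, 19, 13 → max 28
Option 7 regrets: 8, 21, 22, 31 → max 31
Smallest max regret = 26 → Option 5.

Option 5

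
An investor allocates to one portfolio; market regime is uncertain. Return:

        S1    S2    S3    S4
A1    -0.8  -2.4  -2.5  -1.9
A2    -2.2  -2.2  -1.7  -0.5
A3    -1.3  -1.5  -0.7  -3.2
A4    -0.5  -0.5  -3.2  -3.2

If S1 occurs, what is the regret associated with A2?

Best payoff under S1 is -0.5.
Regret = -0.5 − (-2.2) = 1.7.

1.7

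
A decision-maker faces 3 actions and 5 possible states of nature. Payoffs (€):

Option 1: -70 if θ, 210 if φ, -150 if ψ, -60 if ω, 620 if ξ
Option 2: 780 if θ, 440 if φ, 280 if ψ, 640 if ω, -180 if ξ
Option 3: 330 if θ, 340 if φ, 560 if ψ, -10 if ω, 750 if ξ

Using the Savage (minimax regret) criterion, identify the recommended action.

Option 3

Column bests: θ=780, φ=440, ψ=560, ω=640, ξ=750.
Option 1 regrets: 850, 230, 710, 700, 130 → max 850
Option 2 regrets: 0, 0, 280, 0, 930 → max 930
Option 3 regrets: 450, 100, 0, 650, 0 → max 650
Smallest max regret = 650 → Option 3.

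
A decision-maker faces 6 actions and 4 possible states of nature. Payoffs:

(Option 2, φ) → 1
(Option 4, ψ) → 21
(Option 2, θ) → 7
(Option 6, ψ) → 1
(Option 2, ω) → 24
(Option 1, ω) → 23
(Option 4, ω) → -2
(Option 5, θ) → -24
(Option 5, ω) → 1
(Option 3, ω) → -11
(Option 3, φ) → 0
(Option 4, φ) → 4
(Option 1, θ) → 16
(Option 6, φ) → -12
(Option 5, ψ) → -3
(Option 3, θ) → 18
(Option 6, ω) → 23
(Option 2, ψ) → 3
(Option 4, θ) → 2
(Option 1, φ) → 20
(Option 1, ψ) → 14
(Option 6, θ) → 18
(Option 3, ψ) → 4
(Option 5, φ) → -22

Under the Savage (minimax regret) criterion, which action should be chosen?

Option 1

Column bests: θ=18, φ=20, ψ=21, ω=24.
Option 1 regrets: 2, 0, 7, 1 → max 7
Option 2 regrets: 11, 19, 18, 0 → max 19
Option 3 regrets: 0, 20, 17, 35 → max 35
Option 4 regrets: 16, 16, 0, 26 → max 26
Option 5 regrets: 42, 42, 24, 23 → max 42
Option 6 regrets: 0, 32, 20, 1 → max 32
Smallest max regret = 7 → Option 1.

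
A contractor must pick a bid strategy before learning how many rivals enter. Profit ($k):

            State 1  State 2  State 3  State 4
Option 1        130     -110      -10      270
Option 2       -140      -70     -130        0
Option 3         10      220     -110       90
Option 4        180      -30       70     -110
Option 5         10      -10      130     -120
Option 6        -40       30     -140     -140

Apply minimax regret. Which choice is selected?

Option 3

Column bests: State 1=180, State 2=220, State 3=130, State 4=270.
Option 1 regrets: 50, 330, 140, 0 → max 330
Option 2 regrets: 320, 290, 260, 270 → max 320
Option 3 regrets: 170, 0, 240, 180 → max 240
Option 4 regrets: 0, 250, 60, 380 → max 380
Option 5 regrets: 170, 230, 0, 390 → max 390
Option 6 regrets: 220, 190, 270, 410 → max 410
Smallest max regret = 240 → Option 3.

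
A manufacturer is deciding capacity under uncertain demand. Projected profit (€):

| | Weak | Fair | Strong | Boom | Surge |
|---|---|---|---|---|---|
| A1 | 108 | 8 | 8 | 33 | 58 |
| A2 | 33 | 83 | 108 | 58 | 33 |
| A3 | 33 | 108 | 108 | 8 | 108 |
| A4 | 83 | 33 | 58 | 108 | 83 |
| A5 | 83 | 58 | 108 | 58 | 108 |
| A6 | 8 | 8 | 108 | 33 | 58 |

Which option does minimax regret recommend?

Column bests: Weak=108, Fair=108, Strong=108, Boom=108, Surge=108.
A1 regrets: 0, 100, 100, 75, 50 → max 100
A2 regrets: 75, 25, 0, 50, 75 → max 75
A3 regrets: 75, 0, 0, 100, 0 → max 100
A4 regrets: 25, 75, 50, 0, 25 → max 75
A5 regrets: 25, 50, 0, 50, 0 → max 50
A6 regrets: 100, 100, 0, 75, 50 → max 100
Smallest max regret = 50 → A5.

A5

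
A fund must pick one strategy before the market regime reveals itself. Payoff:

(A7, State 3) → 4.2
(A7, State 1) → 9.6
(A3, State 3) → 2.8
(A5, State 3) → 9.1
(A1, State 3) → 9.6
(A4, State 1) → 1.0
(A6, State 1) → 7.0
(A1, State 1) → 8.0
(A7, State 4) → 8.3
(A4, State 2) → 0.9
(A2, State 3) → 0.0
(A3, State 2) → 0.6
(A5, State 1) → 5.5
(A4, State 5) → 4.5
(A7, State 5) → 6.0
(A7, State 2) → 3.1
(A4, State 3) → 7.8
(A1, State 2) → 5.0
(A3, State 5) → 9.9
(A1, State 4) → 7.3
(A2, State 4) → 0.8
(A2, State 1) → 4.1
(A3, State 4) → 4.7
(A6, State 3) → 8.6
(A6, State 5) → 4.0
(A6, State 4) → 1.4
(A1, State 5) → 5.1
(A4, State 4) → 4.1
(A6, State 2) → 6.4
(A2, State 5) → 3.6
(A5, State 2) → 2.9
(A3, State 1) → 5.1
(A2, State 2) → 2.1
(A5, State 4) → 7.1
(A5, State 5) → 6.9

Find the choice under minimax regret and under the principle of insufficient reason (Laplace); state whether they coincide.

minimax regret → A5; laplace → A1 (disagree)

Column bests: State 1=9.6, State 2=6.4, State 3=9.6, State 4=8.3, State 5=9.9.
A1 regrets: 1.6, 1.4, 0.0, 1.0, 4.8 → max 4.8
A2 regrets: 5.5, 4.3, 9.6, 7.5, 6.3 → max 9.6
A3 regrets: 4.5, 5.8, 6.8, 3.6, 0.0 → max 6.8
A4 regrets: 8.6, 5.5, 1.8, 4.2, 5.4 → max 8.6
A5 regrets: 4.1, 3.5, 0.5, 1.2, 3.0 → max 4.1
A6 regrets: 2.6, 0.0, 1.0, 6.9, 5.9 → max 6.9
A7 regrets: 0.0, 3.3, 5.4, 0.0, 3.9 → max 5.4
Smallest max regret = 4.1 → A5.
Row averages: A1=7, A2=2.12, A3=4.62, A4=3.66, A5=6.3, A6=5.48, A7=6.24
Highest average = 7 → A1.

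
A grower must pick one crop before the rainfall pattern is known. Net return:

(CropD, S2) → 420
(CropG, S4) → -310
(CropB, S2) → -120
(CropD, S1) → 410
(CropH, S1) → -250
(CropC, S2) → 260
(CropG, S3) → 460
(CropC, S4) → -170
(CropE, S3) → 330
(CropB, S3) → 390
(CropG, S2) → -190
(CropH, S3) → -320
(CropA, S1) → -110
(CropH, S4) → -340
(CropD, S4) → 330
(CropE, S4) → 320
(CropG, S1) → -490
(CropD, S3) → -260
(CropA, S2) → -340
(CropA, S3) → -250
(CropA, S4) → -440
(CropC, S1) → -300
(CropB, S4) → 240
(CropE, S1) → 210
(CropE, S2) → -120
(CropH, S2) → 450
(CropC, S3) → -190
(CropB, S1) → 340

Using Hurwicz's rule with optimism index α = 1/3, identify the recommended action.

CropG: 1/3·460 + 2/3·(-490) = -520/3
CropH: 1/3·450 + 2/3·(-340) = -230/3
CropA: 1/3·(-110) + 2/3·(-440) = -330
CropB: 1/3·390 + 2/3·(-120) = 50
CropC: 1/3·260 + 2/3·(-300) = -340/3
CropD: 1/3·420 + 2/3·(-260) = -100/3
CropE: 1/3·330 + 2/3·(-120) = 30
Highest Hurwicz score = 50 → CropB.

CropB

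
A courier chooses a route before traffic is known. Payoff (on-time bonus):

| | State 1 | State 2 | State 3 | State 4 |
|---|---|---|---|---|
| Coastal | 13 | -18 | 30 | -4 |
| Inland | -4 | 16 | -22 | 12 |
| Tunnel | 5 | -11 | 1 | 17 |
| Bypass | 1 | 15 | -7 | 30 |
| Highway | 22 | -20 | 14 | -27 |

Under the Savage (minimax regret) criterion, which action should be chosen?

Tunnel

Column bests: State 1=22, State 2=16, State 3=30, State 4=30.
Coastal regrets: 9, 34, 0, 34 → max 34
Inland regrets: 26, 0, 52, 18 → max 52
Tunnel regrets: 17, 27, 29, 13 → max 29
Bypass regrets: 21, 1, 37, 0 → max 37
Highway regrets: 0, 36, 16, 57 → max 57
Smallest max regret = 29 → Tunnel.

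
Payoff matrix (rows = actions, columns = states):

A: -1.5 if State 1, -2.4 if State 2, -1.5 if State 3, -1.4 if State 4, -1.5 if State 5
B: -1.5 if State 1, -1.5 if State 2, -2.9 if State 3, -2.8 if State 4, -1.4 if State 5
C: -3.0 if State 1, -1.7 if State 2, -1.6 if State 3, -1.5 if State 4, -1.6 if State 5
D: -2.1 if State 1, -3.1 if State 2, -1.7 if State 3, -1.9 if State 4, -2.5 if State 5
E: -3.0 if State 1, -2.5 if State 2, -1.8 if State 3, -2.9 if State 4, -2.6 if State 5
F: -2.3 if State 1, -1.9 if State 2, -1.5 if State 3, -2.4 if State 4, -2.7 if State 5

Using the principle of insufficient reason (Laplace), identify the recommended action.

A

Row averages: A=-1.66, B=-2.02, C=-1.88, D=-2.26, E=-2.56, F=-2.16
Highest average = -1.66 → A.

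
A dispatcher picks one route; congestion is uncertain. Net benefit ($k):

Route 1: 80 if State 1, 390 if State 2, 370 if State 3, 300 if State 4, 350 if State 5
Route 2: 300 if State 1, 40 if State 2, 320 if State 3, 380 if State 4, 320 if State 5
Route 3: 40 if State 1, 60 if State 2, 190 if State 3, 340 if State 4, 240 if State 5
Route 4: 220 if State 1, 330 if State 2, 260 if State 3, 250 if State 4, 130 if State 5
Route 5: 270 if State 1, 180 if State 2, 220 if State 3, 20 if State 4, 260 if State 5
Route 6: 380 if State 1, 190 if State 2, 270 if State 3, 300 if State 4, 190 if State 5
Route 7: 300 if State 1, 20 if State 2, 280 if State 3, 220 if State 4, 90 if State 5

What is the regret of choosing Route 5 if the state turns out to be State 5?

Best payoff under State 5 is 350.
Regret = 350 − 260 = 90.

90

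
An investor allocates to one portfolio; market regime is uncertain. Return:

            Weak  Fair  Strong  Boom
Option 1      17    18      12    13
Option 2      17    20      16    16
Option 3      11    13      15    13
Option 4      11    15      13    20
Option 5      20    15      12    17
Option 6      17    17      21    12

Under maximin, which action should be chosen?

Row minima: Option 1=12, Option 2=16, Option 3=11, Option 4=11, Option 5=12, Option 6=12
Best worst-case = 16 → Option 2.

Option 2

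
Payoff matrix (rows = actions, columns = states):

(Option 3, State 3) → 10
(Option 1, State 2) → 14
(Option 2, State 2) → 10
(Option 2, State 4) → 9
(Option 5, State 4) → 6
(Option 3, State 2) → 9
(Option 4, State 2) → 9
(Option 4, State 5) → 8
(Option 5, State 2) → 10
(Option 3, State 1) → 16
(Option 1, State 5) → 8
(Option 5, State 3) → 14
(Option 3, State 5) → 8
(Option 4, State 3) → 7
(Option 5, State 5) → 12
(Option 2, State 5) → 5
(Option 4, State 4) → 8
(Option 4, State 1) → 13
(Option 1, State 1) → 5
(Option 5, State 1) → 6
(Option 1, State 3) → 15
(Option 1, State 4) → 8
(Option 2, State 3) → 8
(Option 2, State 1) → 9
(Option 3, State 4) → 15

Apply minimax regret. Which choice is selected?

Column bests: State 1=16, State 2=14, State 3=15, State 4=15, State 5=12.
Option 1 regrets: 11, 0, 0, 7, 4 → max 11
Option 2 regrets: 7, 4, 7, 6, 7 → max 7
Option 3 regrets: 0, 5, 5, 0, 4 → max 5
Option 4 regrets: 3, 5, 8, 7, 4 → max 8
Option 5 regrets: 10, 4, 1, 9, 0 → max 10
Smallest max regret = 5 → Option 3.

Option 3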